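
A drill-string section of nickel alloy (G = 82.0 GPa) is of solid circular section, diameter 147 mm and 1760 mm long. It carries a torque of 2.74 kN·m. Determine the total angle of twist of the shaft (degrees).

J = πd⁴/32 = π(0.147)⁴/32 = 4.584×10^-5 m⁴.
θ = T·L/(G·J) = 2740 × 1.76 / (82.0×10⁹ × 4.584×10^-5) = 1.283×10^-3 rad.

0.0735°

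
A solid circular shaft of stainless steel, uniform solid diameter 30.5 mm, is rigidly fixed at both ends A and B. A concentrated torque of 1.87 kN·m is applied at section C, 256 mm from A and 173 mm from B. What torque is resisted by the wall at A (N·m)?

754 N·m

With uniform GJ and both ends fixed, compatibility θ_AC = θ_CB gives T_A·a = T_B·b, together with T_A + T_B = T₀.
T_A = T₀·b/(a+b) = 1870·173/429.0 = 754.1 N·m; T_B = 1116 N·m.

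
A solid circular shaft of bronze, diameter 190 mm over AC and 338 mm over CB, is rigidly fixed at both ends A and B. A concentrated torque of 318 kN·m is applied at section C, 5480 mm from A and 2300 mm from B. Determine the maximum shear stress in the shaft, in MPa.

Compatibility: T_A·a/J_AC = T_B·b/J_CB with T_A + T_B = T₀.
J_AC = 1.28×10^-4 m⁴, J_CB = 1.28×10^-3 m⁴, so T_A = T₀·(J_AC/a)/((J_AC/a)+(J_CB/b)) = 12790 N·m, T_B = 305200 N·m.
τ in each portion: τ_AC = 9.50×10^6 Pa, τ_CB = 4.03×10^7 Pa; maximum is in CB.
τ_max = T_CB·r/J = 305200·0.169/1.28×10^-3 = 4.025×10^7 Pa.

40.3 MPa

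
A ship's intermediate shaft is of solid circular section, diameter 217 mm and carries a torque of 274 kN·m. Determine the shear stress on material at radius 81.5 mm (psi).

14900 psi

J = πd⁴/32 = π(0.217)⁴/32 = 2.177×10^-4 m⁴.
Shear stress varies linearly with radius: τ = T·r/J = 274000 × 0.0815 / 2.177×10^-4 = 1.026×10^8 Pa.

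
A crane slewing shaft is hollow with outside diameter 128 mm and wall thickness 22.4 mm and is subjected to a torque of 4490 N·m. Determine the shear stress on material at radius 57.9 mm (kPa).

12000 kPa

J = π(d_o⁴ − d_i⁴)/32 = π(0.128⁴ − 0.0832⁴)/32 = 2.165×10^-5 m⁴.
Shear stress varies linearly with radius: τ = T·r/J = 4490 × 0.0579 / 2.165×10^-5 = 1.201×10^7 Pa.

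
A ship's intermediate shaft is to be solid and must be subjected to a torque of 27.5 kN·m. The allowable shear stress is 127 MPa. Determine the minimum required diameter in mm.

103 mm

For a solid shaft τ_max = 16T/(πd³), so d = (16T/(π τ_allow))^(1/3) = (16·27500/(π·1.27×10^8))^(1/3) = 0.1033 m.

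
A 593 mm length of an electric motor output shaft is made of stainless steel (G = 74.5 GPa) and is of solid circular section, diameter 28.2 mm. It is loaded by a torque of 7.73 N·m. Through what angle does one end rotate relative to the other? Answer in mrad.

J = πd⁴/32 = π(0.0282)⁴/32 = 6.209×10^-8 m⁴.
θ = T·L/(G·J) = 7.730 × 0.593 / (74.5×10⁹ × 6.209×10^-8) = 9.910×10^-4 rad.

0.991 mrad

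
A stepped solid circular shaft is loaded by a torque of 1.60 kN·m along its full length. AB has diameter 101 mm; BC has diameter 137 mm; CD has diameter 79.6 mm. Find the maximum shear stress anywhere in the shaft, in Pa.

1.62e7 Pa

Under the same torque, τ_max = 16T/(πd³) is largest where d is smallest — segment CD (d = 79.6 mm).
τ_max = 16·1600/(π·(0.0796)³) = 1.616×10^7 Pa.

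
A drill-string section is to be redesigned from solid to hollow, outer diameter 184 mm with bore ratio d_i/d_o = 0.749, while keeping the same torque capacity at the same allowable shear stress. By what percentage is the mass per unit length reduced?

43.5 %

Equal τ_max and T ⇒ the solid shaft needs d_s³ = d_o³(1−k⁴), so d_s = 184·(1−0.749⁴)^(1/3) = 162.2 mm.
Area ratio A_h/A_s = d_o²(1−k²)/d_s² = (1−k²)/(1−k⁴)^(2/3) = 0.5648.
Mass saving = 1 − 0.5648 = 43.5 %.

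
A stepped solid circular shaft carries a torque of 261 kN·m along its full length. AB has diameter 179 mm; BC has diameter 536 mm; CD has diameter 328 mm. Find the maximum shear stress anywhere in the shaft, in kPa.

Under the same torque, τ_max = 16T/(πd³) is largest where d is smallest — segment AB (d = 179 mm).
τ_max = 16·261000/(π·(0.179)³) = 2.318×10^8 Pa.

232000 kPa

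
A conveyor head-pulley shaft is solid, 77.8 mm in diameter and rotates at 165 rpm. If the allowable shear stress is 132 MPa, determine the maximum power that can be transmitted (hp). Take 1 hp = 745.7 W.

J = πd⁴/32 = π(0.0778)⁴/32 = 3.597×10^-6 m⁴.
T_max = τ_allow·J/r = 1.32×10^8 × 3.597×10^-6 / 0.0389 = 12210 N·m.
ω = 2π·165/60 = 17.28 rad/s, so P_max = T_max·ω = 2.109×10^5 W.

283 hp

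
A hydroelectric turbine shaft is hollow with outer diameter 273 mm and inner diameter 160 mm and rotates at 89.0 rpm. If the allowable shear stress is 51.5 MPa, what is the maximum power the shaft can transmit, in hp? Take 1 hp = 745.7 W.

2270 hp

J = π(d_o⁴ − d_i⁴)/32 = π(0.273⁴ − 0.160⁴)/32 = 4.810×10^-4 m⁴.
T_max = τ_allow·J/r = 5.15×10^7 × 4.810×10^-4 / 0.137 = 181500 N·m.
ω = 2π·89.0/60 = 9.320 rad/s, so P_max = T_max·ω = 1.691×10^6 W.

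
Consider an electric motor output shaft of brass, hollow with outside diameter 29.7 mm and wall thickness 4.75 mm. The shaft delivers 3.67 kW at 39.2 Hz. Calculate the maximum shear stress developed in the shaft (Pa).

ω = 2π·39.2 = 246.3 rad/s, so T = P/ω = 3.67×10³ / 246.3 = 14.90 N·m.
J = π(d_o⁴ − d_i⁴)/32 = π(0.0297⁴ − 0.0202⁴)/32 = 6.004×10^-8 m⁴.
τ_max = T·r/J = 14.90 × 0.0149 / 6.004×10^-8 = 3.685×10^6 Pa.

3.69e6 Pa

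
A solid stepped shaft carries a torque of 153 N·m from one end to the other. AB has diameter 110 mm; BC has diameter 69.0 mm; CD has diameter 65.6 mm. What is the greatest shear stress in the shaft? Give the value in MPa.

Under the same torque, τ_max = 16T/(πd³) is largest where d is smallest — segment CD (d = 65.6 mm).
τ_max = 16·153.0/(π·(0.0656)³) = 2.760×10^6 Pa.

2.76 MPa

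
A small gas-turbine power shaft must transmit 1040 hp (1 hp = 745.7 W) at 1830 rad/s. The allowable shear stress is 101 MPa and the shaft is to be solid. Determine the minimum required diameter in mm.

ω = 1830 rad/s, so T = P/ω = 1040×745.7 / 1830 = 423.8 N·m.
For a solid shaft τ_max = 16T/(πd³), so d = (16T/(π τ_allow))^(1/3) = (16·423.8/(π·1.01×10^8))^(1/3) = 0.02775 m.

27.8 mm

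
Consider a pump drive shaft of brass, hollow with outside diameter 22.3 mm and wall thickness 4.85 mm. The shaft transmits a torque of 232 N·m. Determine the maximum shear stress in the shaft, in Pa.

J = π(d_o⁴ − d_i⁴)/32 = π(0.0223⁴ − 0.0126⁴)/32 = 2.180×10^-8 m⁴.
τ_max = T·r/J = 232.0 × 0.0112 / 2.180×10^-8 = 1.186×10^8 Pa.

1.19e8 Pa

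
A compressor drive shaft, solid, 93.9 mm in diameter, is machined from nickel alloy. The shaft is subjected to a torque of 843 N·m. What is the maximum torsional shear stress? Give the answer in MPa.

5.19 MPa

J = πd⁴/32 = π(0.0939)⁴/32 = 7.632×10^-6 m⁴.
τ_max = T·r/J = 843.0 × 0.0470 / 7.632×10^-6 = 5.186×10^6 Pa.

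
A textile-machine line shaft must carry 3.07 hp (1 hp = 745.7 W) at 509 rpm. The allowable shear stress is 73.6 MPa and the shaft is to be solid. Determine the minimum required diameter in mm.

14.4 mm

ω = 2π·509/60 = 53.30 rad/s, so T = P/ω = 3.07×745.7 / 53.30 = 42.95 N·m.
For a solid shaft τ_max = 16T/(πd³), so d = (16T/(π τ_allow))^(1/3) = (16·42.95/(π·7.36×10^7))^(1/3) = 0.01438 m.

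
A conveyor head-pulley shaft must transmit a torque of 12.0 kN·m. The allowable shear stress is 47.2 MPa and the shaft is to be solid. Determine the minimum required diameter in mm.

For a solid shaft τ_max = 16T/(πd³), so d = (16T/(π τ_allow))^(1/3) = (16·12000/(π·4.72×10^7))^(1/3) = 0.1090 m.

109 mm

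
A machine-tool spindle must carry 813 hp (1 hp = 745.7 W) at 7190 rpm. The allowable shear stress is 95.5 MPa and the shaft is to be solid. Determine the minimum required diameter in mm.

35.0 mm

ω = 2π·7190/60 = 752.9 rad/s, so T = P/ω = 813×745.7 / 752.9 = 805.2 N·m.
For a solid shaft τ_max = 16T/(πd³), so d = (16T/(π τ_allow))^(1/3) = (16·805.2/(π·9.55×10^7))^(1/3) = 0.03502 m.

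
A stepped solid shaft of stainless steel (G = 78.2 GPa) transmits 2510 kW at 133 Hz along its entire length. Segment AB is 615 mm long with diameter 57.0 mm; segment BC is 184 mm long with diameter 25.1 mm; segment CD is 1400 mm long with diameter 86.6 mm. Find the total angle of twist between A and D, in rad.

0.214 rad

ω = 2π·133 = 835.7 rad/s, so T = P/ω = 2510×10³ / 835.7 = 3004 N·m.
J_AB = π(0.0570)⁴/32 = 1.04×10^-6 m⁴; J_BC = π(0.0251)⁴/32 = 3.90×10^-8 m⁴; J_CD = π(0.0866)⁴/32 = 5.52×10^-6 m⁴.
θ = (T/G)·Σ L_i/J_i = (3004/78.2×10⁹)·(0.615/1.04×10^-6 + 0.184/3.90×10^-8 + 1.40/5.52×10^-6) = 0.2139 rad.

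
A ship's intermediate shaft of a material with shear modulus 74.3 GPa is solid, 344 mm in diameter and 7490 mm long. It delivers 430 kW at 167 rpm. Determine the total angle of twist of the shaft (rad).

ω = 2π·167/60 = 17.49 rad/s, so T = P/ω = 430×10³ / 17.49 = 24590 N·m.
J = πd⁴/32 = π(0.344)⁴/32 = 1.375×10^-3 m⁴.
θ = T·L/(G·J) = 24590 × 7.49 / (74.3×10⁹ × 1.375×10^-3) = 1.803×10^-3 rad.

0.00180 rad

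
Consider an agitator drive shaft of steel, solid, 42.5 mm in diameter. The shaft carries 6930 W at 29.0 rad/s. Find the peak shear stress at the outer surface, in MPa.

15.9 MPa

ω = 29.0 rad/s, so T = P/ω = 6930 / 29.00 = 239.0 N·m.
J = πd⁴/32 = π(0.0425)⁴/32 = 3.203×10^-7 m⁴.
τ_max = T·r/J = 239.0 × 0.0213 / 3.203×10^-7 = 1.585×10^7 Pa.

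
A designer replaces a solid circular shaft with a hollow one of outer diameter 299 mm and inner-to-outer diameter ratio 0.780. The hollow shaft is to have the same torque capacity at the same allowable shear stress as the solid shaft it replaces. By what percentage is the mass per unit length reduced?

46.7 %

Equal τ_max and T ⇒ the solid shaft needs d_s³ = d_o³(1−k⁴), so d_s = 299·(1−0.780⁴)^(1/3) = 256.3 mm.
Area ratio A_h/A_s = d_o²(1−k²)/d_s² = (1−k²)/(1−k⁴)^(2/3) = 0.5329.
Mass saving = 1 − 0.5329 = 46.7 %.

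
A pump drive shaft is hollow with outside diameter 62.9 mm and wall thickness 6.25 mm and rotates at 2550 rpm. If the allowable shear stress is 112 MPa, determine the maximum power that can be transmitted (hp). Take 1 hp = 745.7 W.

1150 hp

J = π(d_o⁴ − d_i⁴)/32 = π(0.0629⁴ − 0.0504⁴)/32 = 9.033×10^-7 m⁴.
T_max = τ_allow·J/r = 1.12×10^8 × 9.033×10^-7 / 0.0314 = 3217 N·m.
ω = 2π·2550/60 = 267.0 rad/s, so P_max = T_max·ω = 8.590×10^5 W.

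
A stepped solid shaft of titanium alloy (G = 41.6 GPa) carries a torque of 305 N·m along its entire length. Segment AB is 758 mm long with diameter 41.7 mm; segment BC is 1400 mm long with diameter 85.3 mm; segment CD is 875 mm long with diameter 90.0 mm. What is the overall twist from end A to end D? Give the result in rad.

J_AB = π(0.0417)⁴/32 = 2.97×10^-7 m⁴; J_BC = π(0.0853)⁴/32 = 5.20×10^-6 m⁴; J_CD = π(0.0900)⁴/32 = 6.44×10^-6 m⁴.
θ = (T/G)·Σ L_i/J_i = (305.0/41.6×10⁹)·(0.758/2.97×10^-7 + 1.40/5.20×10^-6 + 0.875/6.44×10^-6) = 0.02169 rad.

0.0217 rad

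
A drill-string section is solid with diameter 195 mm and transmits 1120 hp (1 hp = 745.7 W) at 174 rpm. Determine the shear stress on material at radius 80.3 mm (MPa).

25.9 MPa

ω = 2π·174/60 = 18.22 rad/s, so T = P/ω = 1120×745.7 / 18.22 = 45840 N·m.
J = πd⁴/32 = π(0.195)⁴/32 = 1.420×10^-4 m⁴.
Shear stress varies linearly with radius: τ = T·r/J = 45840 × 0.0803 / 1.420×10^-4 = 2.593×10^7 Pa.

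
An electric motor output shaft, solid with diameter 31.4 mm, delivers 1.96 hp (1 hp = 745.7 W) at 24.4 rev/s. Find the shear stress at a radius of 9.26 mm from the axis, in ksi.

0.134 ksi

ω = 2π·24.4 = 153.3 rad/s, so T = P/ω = 1.96×745.7 / 153.3 = 9.533 N·m.
J = πd⁴/32 = π(0.0314)⁴/32 = 9.544×10^-8 m⁴.
Shear stress varies linearly with radius: τ = T·r/J = 9.533 × 0.00926 / 9.544×10^-8 = 9.250×10^5 Pa.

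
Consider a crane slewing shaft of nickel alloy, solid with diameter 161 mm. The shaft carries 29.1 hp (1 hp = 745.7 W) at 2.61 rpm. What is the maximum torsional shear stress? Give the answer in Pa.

9.69e7 Pa

ω = 2π·2.61/60 = 0.2733 rad/s, so T = P/ω = 29.1×745.7 / 0.2733 = 79390 N·m.
J = πd⁴/32 = π(0.161)⁴/32 = 6.596×10^-5 m⁴.
τ_max = T·r/J = 79390 × 0.0805 / 6.596×10^-5 = 9.689×10^7 Pa.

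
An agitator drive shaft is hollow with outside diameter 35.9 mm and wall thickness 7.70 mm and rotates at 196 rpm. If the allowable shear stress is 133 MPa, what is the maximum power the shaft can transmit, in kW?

J = π(d_o⁴ − d_i⁴)/32 = π(0.0359⁴ − 0.0205⁴)/32 = 1.457×10^-7 m⁴.
T_max = τ_allow·J/r = 1.33×10^8 × 1.457×10^-7 / 0.0180 = 1080 N·m.
ω = 2π·196/60 = 20.53 rad/s, so P_max = T_max·ω = 2.216×10^4 W.

22.2 kW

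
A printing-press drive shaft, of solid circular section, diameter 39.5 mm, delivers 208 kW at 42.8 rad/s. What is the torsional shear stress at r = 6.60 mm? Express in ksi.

19.5 ksi

ω = 42.8 rad/s, so T = P/ω = 208×10³ / 42.80 = 4860 N·m.
J = πd⁴/32 = π(0.0395)⁴/32 = 2.390×10^-7 m⁴.
Shear stress varies linearly with radius: τ = T·r/J = 4860 × 0.00660 / 2.390×10^-7 = 1.342×10^8 Pa.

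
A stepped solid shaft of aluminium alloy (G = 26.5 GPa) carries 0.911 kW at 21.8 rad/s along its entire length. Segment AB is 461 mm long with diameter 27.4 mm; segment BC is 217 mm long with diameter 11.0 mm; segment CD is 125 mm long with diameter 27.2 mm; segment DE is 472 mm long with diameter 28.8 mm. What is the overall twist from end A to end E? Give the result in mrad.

266 mrad

ω = 21.8 rad/s, so T = P/ω = 0.911×10³ / 21.80 = 41.79 N·m.
J_AB = π(0.0274)⁴/32 = 5.53×10^-8 m⁴; J_BC = π(0.0110)⁴/32 = 1.44×10^-9 m⁴; J_CD = π(0.0272)⁴/32 = 5.37×10^-8 m⁴; J_DE = π(0.0288)⁴/32 = 6.75×10^-8 m⁴.
θ = (T/G)·Σ L_i/J_i = (41.79/26.5×10⁹)·(0.461/5.53×10^-8 + 0.217/1.44×10^-9 + 0.125/5.37×10^-8 + 0.472/6.75×10^-8) = 0.2659 rad.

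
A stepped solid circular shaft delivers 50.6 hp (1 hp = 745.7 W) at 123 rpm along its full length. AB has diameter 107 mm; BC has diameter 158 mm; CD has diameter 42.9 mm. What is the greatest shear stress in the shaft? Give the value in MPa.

189 MPa

ω = 2π·123/60 = 12.88 rad/s, so T = P/ω = 50.6×745.7 / 12.88 = 2929 N·m.
Under the same torque, τ_max = 16T/(πd³) is largest where d is smallest — segment CD (d = 42.9 mm).
τ_max = 16·2929/(π·(0.0429)³) = 1.890×10^8 Pa.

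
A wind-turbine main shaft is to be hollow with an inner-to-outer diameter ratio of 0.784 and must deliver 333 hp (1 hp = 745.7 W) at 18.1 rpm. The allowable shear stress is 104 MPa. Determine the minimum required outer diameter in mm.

ω = 2π·18.1/60 = 1.895 rad/s, so T = P/ω = 333×745.7 / 1.895 = 131000 N·m.
For a hollow shaft with d_i/d_o = 0.784: τ_max = 16T/(π d_o³ (1−k⁴)), so d_o = [16T/(π τ_allow (1−k⁴))]^(1/3) = [16·131000/(π·1.04×10^8·0.6222)]^(1/3) = 0.2177 m.

218 mm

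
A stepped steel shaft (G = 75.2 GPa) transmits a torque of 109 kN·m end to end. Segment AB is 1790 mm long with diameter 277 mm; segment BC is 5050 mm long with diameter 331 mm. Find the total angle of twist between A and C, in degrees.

0.613°

J_AB = π(0.277)⁴/32 = 5.78×10^-4 m⁴; J_BC = π(0.331)⁴/32 = 1.18×10^-3 m⁴.
θ = (T/G)·Σ L_i/J_i = (109000/75.2×10⁹)·(1.79/5.78×10^-4 + 5.05/1.18×10^-3) = 0.01070 rad.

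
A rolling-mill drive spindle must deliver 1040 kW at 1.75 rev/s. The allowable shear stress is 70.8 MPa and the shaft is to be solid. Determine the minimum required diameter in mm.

189 mm

ω = 2π·1.75 = 11.00 rad/s, so T = P/ω = 1040×10³ / 11.00 = 94580 N·m.
For a solid shaft τ_max = 16T/(πd³), so d = (16T/(π τ_allow))^(1/3) = (16·94580/(π·7.08×10^7))^(1/3) = 0.1895 m.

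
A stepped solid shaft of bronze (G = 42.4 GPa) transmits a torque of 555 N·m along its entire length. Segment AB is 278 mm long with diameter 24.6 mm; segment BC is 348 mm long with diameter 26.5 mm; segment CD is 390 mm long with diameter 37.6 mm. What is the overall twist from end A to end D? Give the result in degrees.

12.7°

J_AB = π(0.0246)⁴/32 = 3.60×10^-8 m⁴; J_BC = π(0.0265)⁴/32 = 4.84×10^-8 m⁴; J_CD = π(0.0376)⁴/32 = 1.96×10^-7 m⁴.
θ = (T/G)·Σ L_i/J_i = (555.0/42.4×10⁹)·(0.278/3.60×10^-8 + 0.348/4.84×10^-8 + 0.390/1.96×10^-7) = 0.2213 rad.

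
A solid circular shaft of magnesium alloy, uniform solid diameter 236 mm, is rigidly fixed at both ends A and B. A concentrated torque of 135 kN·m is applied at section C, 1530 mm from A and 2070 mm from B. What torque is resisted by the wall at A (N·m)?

With uniform GJ and both ends fixed, compatibility θ_AC = θ_CB gives T_A·a = T_B·b, together with T_A + T_B = T₀.
T_A = T₀·b/(a+b) = 135000·2070/3600 = 77620 N·m; T_B = 57380 N·m.

77600 N·m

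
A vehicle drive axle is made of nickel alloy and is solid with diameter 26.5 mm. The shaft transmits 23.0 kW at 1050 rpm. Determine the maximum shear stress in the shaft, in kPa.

57200 kPa

ω = 2π·1050/60 = 110.0 rad/s, so T = P/ω = 23.0×10³ / 110.0 = 209.2 N·m.
J = πd⁴/32 = π(0.0265)⁴/32 = 4.842×10^-8 m⁴.
τ_max = T·r/J = 209.2 × 0.0132 / 4.842×10^-8 = 5.725×10^7 Pa.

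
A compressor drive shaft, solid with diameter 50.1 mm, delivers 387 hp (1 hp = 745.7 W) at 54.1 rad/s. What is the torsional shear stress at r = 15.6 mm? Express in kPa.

135000 kPa

ω = 54.1 rad/s, so T = P/ω = 387×745.7 / 54.10 = 5334 N·m.
J = πd⁴/32 = π(0.0501)⁴/32 = 6.185×10^-7 m⁴.
Shear stress varies linearly with radius: τ = T·r/J = 5334 × 0.0156 / 6.185×10^-7 = 1.345×10^8 Pa.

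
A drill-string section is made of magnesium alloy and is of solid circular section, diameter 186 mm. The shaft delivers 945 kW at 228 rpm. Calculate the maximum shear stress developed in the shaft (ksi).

4.54 ksi

ω = 2π·228/60 = 23.88 rad/s, so T = P/ω = 945×10³ / 23.88 = 39580 N·m.
J = πd⁴/32 = π(0.186)⁴/32 = 1.175×10^-4 m⁴.
τ_max = T·r/J = 39580 × 0.0930 / 1.175×10^-4 = 3.133×10^7 Pa.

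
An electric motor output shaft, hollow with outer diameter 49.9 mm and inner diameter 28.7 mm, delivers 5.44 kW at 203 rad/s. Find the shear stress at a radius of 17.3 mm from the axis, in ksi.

ω = 203 rad/s, so T = P/ω = 5.44×10³ / 203.0 = 26.80 N·m.
J = π(d_o⁴ − d_i⁴)/32 = π(0.0499⁴ − 0.0287⁴)/32 = 5.421×10^-7 m⁴.
Shear stress varies linearly with radius: τ = T·r/J = 26.80 × 0.0173 / 5.421×10^-7 = 8.552×10^5 Pa.

0.124 ksi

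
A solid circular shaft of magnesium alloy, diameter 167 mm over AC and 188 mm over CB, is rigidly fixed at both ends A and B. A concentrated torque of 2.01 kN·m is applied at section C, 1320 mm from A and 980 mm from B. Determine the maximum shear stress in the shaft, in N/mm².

1.05 N/mm²

Compatibility: T_A·a/J_AC = T_B·b/J_CB with T_A + T_B = T₀.
J_AC = 7.64×10^-5 m⁴, J_CB = 1.23×10^-4 m⁴, so T_A = T₀·(J_AC/a)/((J_AC/a)+(J_CB/b)) = 635.4 N·m, T_B = 1375 N·m.
τ in each portion: τ_AC = 6.95×10^5 Pa, τ_CB = 1.05×10^6 Pa; maximum is in CB.
τ_max = T_CB·r/J = 1375·0.0940/1.23×10^-4 = 1.054×10^6 Pa.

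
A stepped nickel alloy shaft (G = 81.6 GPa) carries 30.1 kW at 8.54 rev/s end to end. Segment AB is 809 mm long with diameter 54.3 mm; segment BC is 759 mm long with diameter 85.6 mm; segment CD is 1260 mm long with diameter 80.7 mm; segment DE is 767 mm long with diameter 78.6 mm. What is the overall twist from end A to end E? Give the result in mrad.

ω = 2π·8.54 = 53.66 rad/s, so T = P/ω = 30.1×10³ / 53.66 = 561.0 N·m.
J_AB = π(0.0543)⁴/32 = 8.53×10^-7 m⁴; J_BC = π(0.0856)⁴/32 = 5.27×10^-6 m⁴; J_CD = π(0.0807)⁴/32 = 4.16×10^-6 m⁴; J_DE = π(0.0786)⁴/32 = 3.75×10^-6 m⁴.
θ = (T/G)·Σ L_i/J_i = (561.0/81.6×10⁹)·(0.809/8.53×10^-7 + 0.759/5.27×10^-6 + 1.26/4.16×10^-6 + 0.767/3.75×10^-6) = 0.01099 rad.

11.0 mrad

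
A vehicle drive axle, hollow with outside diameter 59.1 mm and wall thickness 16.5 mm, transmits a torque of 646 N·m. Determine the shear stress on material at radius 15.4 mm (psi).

1250 psi

J = π(d_o⁴ − d_i⁴)/32 = π(0.0591⁴ − 0.0261⁴)/32 = 1.152×10^-6 m⁴.
Shear stress varies linearly with radius: τ = T·r/J = 646.0 × 0.0154 / 1.152×10^-6 = 8.635×10^6 Pa.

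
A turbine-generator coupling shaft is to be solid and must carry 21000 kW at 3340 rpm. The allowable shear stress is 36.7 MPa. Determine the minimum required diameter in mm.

203 mm

ω = 2π·3340/60 = 349.8 rad/s, so T = P/ω = 21000×10³ / 349.8 = 60040 N·m.
For a solid shaft τ_max = 16T/(πd³), so d = (16T/(π τ_allow))^(1/3) = (16·60040/(π·3.67×10^7))^(1/3) = 0.2027 m.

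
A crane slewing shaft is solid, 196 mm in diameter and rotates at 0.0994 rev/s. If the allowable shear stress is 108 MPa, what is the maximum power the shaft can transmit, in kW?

J = πd⁴/32 = π(0.196)⁴/32 = 1.449×10^-4 m⁴.
T_max = τ_allow·J/r = 1.08×10^8 × 1.449×10^-4 / 0.0980 = 159700 N·m.
ω = 2π·0.0994 = 0.6245 rad/s, so P_max = T_max·ω = 9.972×10^4 W.

99.7 kW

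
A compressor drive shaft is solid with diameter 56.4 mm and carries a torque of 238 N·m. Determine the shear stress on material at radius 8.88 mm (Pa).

J = πd⁴/32 = π(0.0564)⁴/32 = 9.934×10^-7 m⁴.
Shear stress varies linearly with radius: τ = T·r/J = 238.0 × 0.00888 / 9.934×10^-7 = 2.128×10^6 Pa.

2.13e6 Pa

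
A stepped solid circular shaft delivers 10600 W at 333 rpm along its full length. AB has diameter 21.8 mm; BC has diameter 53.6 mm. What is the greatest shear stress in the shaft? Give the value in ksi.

21.7 ksi

ω = 2π·333/60 = 34.87 rad/s, so T = P/ω = 10600 / 34.87 = 304.0 N·m.
Under the same torque, τ_max = 16T/(πd³) is largest where d is smallest — segment AB (d = 21.8 mm).
τ_max = 16·304.0/(π·(0.0218)³) = 1.494×10^8 Pa.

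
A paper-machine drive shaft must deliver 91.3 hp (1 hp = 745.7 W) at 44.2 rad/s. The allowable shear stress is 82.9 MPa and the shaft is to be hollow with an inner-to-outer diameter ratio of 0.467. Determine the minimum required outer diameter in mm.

ω = 44.2 rad/s, so T = P/ω = 91.3×745.7 / 44.20 = 1540 N·m.
For a hollow shaft with d_i/d_o = 0.467: τ_max = 16T/(π d_o³ (1−k⁴)), so d_o = [16T/(π τ_allow (1−k⁴))]^(1/3) = [16·1540/(π·8.29×10^7·0.9524)]^(1/3) = 0.04632 m.

46.3 mm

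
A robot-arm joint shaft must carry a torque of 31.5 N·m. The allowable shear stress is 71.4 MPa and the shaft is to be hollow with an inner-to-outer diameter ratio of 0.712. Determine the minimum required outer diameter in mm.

For a hollow shaft with d_i/d_o = 0.712: τ_max = 16T/(π d_o³ (1−k⁴)), so d_o = [16T/(π τ_allow (1−k⁴))]^(1/3) = [16·31.50/(π·7.14×10^7·0.7430)]^(1/3) = 0.01446 m.

14.5 mm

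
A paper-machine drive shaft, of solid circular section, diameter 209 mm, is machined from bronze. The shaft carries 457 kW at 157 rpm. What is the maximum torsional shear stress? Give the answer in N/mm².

ω = 2π·157/60 = 16.44 rad/s, so T = P/ω = 457×10³ / 16.44 = 27800 N·m.
J = πd⁴/32 = π(0.209)⁴/32 = 1.873×10^-4 m⁴.
τ_max = T·r/J = 27800 × 0.104 / 1.873×10^-4 = 1.551×10^7 Pa.

15.5 N/mm²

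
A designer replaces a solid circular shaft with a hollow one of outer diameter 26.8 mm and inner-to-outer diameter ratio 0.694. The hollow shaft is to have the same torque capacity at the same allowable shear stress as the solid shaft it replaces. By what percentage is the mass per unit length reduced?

Equal τ_max and T ⇒ the solid shaft needs d_s³ = d_o³(1−k⁴), so d_s = 26.8·(1−0.694⁴)^(1/3) = 24.54 mm.
Area ratio A_h/A_s = d_o²(1−k²)/d_s² = (1−k²)/(1−k⁴)^(2/3) = 0.6181.
Mass saving = 1 − 0.6181 = 38.2 %.

38.2 %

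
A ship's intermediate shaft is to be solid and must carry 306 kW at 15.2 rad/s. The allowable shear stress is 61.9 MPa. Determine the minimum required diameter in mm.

118 mm

ω = 15.2 rad/s, so T = P/ω = 306×10³ / 15.20 = 20130 N·m.
For a solid shaft τ_max = 16T/(πd³), so d = (16T/(π τ_allow))^(1/3) = (16·20130/(π·6.19×10^7))^(1/3) = 0.1183 m.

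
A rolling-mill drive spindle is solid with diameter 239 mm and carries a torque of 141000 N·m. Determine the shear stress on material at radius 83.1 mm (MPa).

36.6 MPa

J = πd⁴/32 = π(0.239)⁴/32 = 3.203×10^-4 m⁴.
Shear stress varies linearly with radius: τ = T·r/J = 141000 × 0.0831 / 3.203×10^-4 = 3.658×10^7 Pa.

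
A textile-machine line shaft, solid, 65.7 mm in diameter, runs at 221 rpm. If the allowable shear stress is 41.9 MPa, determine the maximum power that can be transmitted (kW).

J = πd⁴/32 = π(0.0657)⁴/32 = 1.829×10^-6 m⁴.
T_max = τ_allow·J/r = 4.19×10^7 × 1.829×10^-6 / 0.0329 = 2333 N·m.
ω = 2π·221/60 = 23.14 rad/s, so P_max = T_max·ω = 5.400×10^4 W.

54.0 kW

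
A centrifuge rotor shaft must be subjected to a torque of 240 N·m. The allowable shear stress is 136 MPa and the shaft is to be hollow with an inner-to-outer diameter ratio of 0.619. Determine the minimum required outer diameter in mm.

For a hollow shaft with d_i/d_o = 0.619: τ_max = 16T/(π d_o³ (1−k⁴)), so d_o = [16T/(π τ_allow (1−k⁴))]^(1/3) = [16·240.0/(π·1.36×10^8·0.8532)]^(1/3) = 0.02192 m.

21.9 mm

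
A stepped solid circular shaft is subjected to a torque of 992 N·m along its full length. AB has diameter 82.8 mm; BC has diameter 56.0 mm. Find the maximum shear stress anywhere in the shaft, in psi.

4170 psi

Under the same torque, τ_max = 16T/(πd³) is largest where d is smallest — segment BC (d = 56.0 mm).
τ_max = 16·992.0/(π·(0.0560)³) = 2.877×10^7 Pa.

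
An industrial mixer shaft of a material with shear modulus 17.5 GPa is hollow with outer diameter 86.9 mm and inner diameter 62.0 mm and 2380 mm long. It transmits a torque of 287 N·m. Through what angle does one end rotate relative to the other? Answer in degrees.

J = π(d_o⁴ − d_i⁴)/32 = π(0.0869⁴ − 0.0620⁴)/32 = 4.148×10^-6 m⁴.
θ = T·L/(G·J) = 287.0 × 2.38 / (17.5×10⁹ × 4.148×10^-6) = 9.410×10^-3 rad.

0.539°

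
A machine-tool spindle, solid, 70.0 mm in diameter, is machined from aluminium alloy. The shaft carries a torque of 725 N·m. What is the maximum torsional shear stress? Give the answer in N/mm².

10.8 N/mm²

J = πd⁴/32 = π(0.0700)⁴/32 = 2.357×10^-6 m⁴.
τ_max = T·r/J = 725.0 × 0.0350 / 2.357×10^-6 = 1.076×10^7 Pa.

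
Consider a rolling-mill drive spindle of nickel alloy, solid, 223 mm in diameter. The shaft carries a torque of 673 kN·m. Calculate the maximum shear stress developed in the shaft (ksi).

44.8 ksi

J = πd⁴/32 = π(0.223)⁴/32 = 2.428×10^-4 m⁴.
τ_max = T·r/J = 673000 × 0.112 / 2.428×10^-4 = 3.091×10^8 Pa.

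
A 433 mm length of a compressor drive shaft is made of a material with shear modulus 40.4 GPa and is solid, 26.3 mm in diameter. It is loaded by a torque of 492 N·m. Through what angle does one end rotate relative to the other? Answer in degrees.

J = πd⁴/32 = π(0.0263)⁴/32 = 4.697×10^-8 m⁴.
θ = T·L/(G·J) = 492.0 × 0.433 / (40.4×10⁹ × 4.697×10^-8) = 0.1123 rad.

6.43°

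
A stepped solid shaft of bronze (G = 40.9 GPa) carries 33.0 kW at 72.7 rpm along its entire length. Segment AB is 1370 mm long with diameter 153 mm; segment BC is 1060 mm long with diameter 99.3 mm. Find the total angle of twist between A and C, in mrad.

14.5 mrad

ω = 2π·72.7/60 = 7.613 rad/s, so T = P/ω = 33.0×10³ / 7.613 = 4335 N·m.
J_AB = π(0.153)⁴/32 = 5.38×10^-5 m⁴; J_BC = π(0.0993)⁴/32 = 9.55×10^-6 m⁴.
θ = (T/G)·Σ L_i/J_i = (4335/40.9×10⁹)·(1.37/5.38×10^-5 + 1.06/9.55×10^-6) = 0.01447 rad.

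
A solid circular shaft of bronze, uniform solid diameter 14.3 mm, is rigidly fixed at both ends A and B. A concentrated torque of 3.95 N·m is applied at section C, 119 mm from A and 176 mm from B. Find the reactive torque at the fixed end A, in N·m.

2.36 N·m

With uniform GJ and both ends fixed, compatibility θ_AC = θ_CB gives T_A·a = T_B·b, together with T_A + T_B = T₀.
T_A = T₀·b/(a+b) = 3.950·176/295.0 = 2.357 N·m; T_B = 1.593 N·m.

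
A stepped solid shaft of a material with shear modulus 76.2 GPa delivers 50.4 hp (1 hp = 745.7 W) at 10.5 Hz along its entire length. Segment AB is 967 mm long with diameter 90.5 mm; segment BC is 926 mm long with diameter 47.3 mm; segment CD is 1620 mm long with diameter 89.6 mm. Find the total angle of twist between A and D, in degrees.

ω = 2π·10.5 = 65.97 rad/s, so T = P/ω = 50.4×745.7 / 65.97 = 569.7 N·m.
J_AB = π(0.0905)⁴/32 = 6.59×10^-6 m⁴; J_BC = π(0.0473)⁴/32 = 4.91×10^-7 m⁴; J_CD = π(0.0896)⁴/32 = 6.33×10^-6 m⁴.
θ = (T/G)·Σ L_i/J_i = (569.7/76.2×10⁹)·(0.967/6.59×10^-6 + 0.926/4.91×10^-7 + 1.62/6.33×10^-6) = 0.01710 rad.

0.980°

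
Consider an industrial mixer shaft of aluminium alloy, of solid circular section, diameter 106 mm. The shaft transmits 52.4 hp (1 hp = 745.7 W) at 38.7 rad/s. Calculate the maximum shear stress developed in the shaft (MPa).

ω = 38.7 rad/s, so T = P/ω = 52.4×745.7 / 38.70 = 1010 N·m.
J = πd⁴/32 = π(0.106)⁴/32 = 1.239×10^-5 m⁴.
τ_max = T·r/J = 1010 × 0.0530 / 1.239×10^-5 = 4.318×10^6 Pa.

4.32 MPa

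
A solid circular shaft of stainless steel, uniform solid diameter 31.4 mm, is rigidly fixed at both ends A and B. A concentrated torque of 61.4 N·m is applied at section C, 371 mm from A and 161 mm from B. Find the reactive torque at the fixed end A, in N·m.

18.6 N·m

With uniform GJ and both ends fixed, compatibility θ_AC = θ_CB gives T_A·a = T_B·b, together with T_A + T_B = T₀.
T_A = T₀·b/(a+b) = 61.40·161/532.0 = 18.58 N·m; T_B = 42.82 N·m.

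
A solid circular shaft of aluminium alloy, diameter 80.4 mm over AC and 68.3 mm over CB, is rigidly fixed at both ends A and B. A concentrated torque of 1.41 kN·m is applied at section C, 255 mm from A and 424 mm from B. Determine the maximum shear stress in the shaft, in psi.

1530 psi

Compatibility: T_A·a/J_AC = T_B·b/J_CB with T_A + T_B = T₀.
J_AC = 4.10×10^-6 m⁴, J_CB = 2.14×10^-6 m⁴, so T_A = T₀·(J_AC/a)/((J_AC/a)+(J_CB/b)) = 1074 N·m, T_B = 336.3 N·m.
τ in each portion: τ_AC = 1.05×10^7 Pa, τ_CB = 5.38×10^6 Pa; maximum is in AC.
τ_max = T_AC·r/J = 1074·0.0402/4.10×10^-6 = 1.052×10^7 Pa.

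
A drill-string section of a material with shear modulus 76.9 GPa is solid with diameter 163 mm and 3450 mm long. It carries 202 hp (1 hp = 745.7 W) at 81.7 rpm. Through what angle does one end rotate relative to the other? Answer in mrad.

11.4 mrad

ω = 2π·81.7/60 = 8.556 rad/s, so T = P/ω = 202×745.7 / 8.556 = 17610 N·m.
J = πd⁴/32 = π(0.163)⁴/32 = 6.930×10^-5 m⁴.
θ = T·L/(G·J) = 17610 × 3.45 / (76.9×10⁹ × 6.930×10^-5) = 0.01140 rad.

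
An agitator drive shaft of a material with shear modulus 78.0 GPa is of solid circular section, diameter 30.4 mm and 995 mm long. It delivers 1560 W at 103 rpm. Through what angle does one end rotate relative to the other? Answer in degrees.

1.26°

ω = 2π·103/60 = 10.79 rad/s, so T = P/ω = 1560 / 10.79 = 144.6 N·m.
J = πd⁴/32 = π(0.0304)⁴/32 = 8.385×10^-8 m⁴.
θ = T·L/(G·J) = 144.6 × 0.995 / (78.0×10⁹ × 8.385×10^-8) = 0.02200 rad.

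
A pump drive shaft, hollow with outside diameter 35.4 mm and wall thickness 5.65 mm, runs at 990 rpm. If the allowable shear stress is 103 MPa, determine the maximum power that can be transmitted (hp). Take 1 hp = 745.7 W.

J = π(d_o⁴ − d_i⁴)/32 = π(0.0354⁴ − 0.0241⁴)/32 = 1.211×10^-7 m⁴.
T_max = τ_allow·J/r = 1.03×10^8 × 1.211×10^-7 / 0.0177 = 704.5 N·m.
ω = 2π·990/60 = 103.7 rad/s, so P_max = T_max·ω = 7.303×10^4 W.

97.9 hp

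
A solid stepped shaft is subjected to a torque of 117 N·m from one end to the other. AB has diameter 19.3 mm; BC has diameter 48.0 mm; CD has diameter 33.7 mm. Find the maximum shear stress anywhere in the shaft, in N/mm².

82.9 N/mm²

Under the same torque, τ_max = 16T/(πd³) is largest where d is smallest — segment AB (d = 19.3 mm).
τ_max = 16·117.0/(π·(0.0193)³) = 8.289×10^7 Pa.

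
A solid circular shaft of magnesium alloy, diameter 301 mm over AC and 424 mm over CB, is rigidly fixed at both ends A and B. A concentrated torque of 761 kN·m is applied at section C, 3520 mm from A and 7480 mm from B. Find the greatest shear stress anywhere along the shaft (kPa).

49800 kPa

Compatibility: T_A·a/J_AC = T_B·b/J_CB with T_A + T_B = T₀.
J_AC = 8.06×10^-4 m⁴, J_CB = 3.17×10^-3 m⁴, so T_A = T₀·(J_AC/a)/((J_AC/a)+(J_CB/b)) = 266800 N·m, T_B = 494200 N·m.
τ in each portion: τ_AC = 4.98×10^7 Pa, τ_CB = 3.30×10^7 Pa; maximum is in AC.
τ_max = T_AC·r/J = 266800·0.150/8.06×10^-4 = 4.982×10^7 Pa.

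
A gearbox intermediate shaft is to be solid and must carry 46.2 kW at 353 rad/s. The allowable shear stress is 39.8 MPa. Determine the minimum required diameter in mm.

25.6 mm

ω = 353 rad/s, so T = P/ω = 46.2×10³ / 353.0 = 130.9 N·m.
For a solid shaft τ_max = 16T/(πd³), so d = (16T/(π τ_allow))^(1/3) = (16·130.9/(π·3.98×10^7))^(1/3) = 0.02558 m.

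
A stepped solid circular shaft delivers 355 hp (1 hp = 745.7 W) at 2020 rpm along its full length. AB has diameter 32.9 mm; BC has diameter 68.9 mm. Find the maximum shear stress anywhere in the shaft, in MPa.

ω = 2π·2020/60 = 211.5 rad/s, so T = P/ω = 355×745.7 / 211.5 = 1251 N·m.
Under the same torque, τ_max = 16T/(πd³) is largest where d is smallest — segment AB (d = 32.9 mm).
τ_max = 16·1251/(π·(0.0329)³) = 1.790×10^8 Pa.

179 MPa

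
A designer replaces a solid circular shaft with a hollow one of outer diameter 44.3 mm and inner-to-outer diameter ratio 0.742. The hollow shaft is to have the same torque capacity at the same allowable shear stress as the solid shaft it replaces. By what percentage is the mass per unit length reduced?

42.8 %

Equal τ_max and T ⇒ the solid shaft needs d_s³ = d_o³(1−k⁴), so d_s = 44.3·(1−0.742⁴)^(1/3) = 39.28 mm.
Area ratio A_h/A_s = d_o²(1−k²)/d_s² = (1−k²)/(1−k⁴)^(2/3) = 0.5718.
Mass saving = 1 − 0.5718 = 42.8 %.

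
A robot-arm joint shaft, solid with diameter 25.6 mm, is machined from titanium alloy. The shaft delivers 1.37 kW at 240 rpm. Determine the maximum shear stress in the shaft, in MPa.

ω = 2π·240/60 = 25.13 rad/s, so T = P/ω = 1.37×10³ / 25.13 = 54.51 N·m.
J = πd⁴/32 = π(0.0256)⁴/32 = 4.217×10^-8 m⁴.
τ_max = T·r/J = 54.51 × 0.0128 / 4.217×10^-8 = 1.655×10^7 Pa.

16.5 MPa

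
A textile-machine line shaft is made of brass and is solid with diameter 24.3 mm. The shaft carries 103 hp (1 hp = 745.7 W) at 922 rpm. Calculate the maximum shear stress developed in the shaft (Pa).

2.82e8 Pa

ω = 2π·922/60 = 96.55 rad/s, so T = P/ω = 103×745.7 / 96.55 = 795.5 N·m.
J = πd⁴/32 = π(0.0243)⁴/32 = 3.423×10^-8 m⁴.
τ_max = T·r/J = 795.5 × 0.0122 / 3.423×10^-8 = 2.824×10^8 Pa.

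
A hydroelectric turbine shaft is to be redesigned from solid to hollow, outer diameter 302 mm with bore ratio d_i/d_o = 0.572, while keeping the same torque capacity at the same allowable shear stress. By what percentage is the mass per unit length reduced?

Equal τ_max and T ⇒ the solid shaft needs d_s³ = d_o³(1−k⁴), so d_s = 302·(1−0.572⁴)^(1/3) = 290.8 mm.
Area ratio A_h/A_s = d_o²(1−k²)/d_s² = (1−k²)/(1−k⁴)^(2/3) = 0.7256.
Mass saving = 1 − 0.7256 = 27.4 %.

27.4 %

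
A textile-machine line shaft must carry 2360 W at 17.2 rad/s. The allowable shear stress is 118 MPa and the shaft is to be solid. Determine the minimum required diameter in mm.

ω = 17.2 rad/s, so T = P/ω = 2360 / 17.20 = 137.2 N·m.
For a solid shaft τ_max = 16T/(πd³), so d = (16T/(π τ_allow))^(1/3) = (16·137.2/(π·1.18×10^8))^(1/3) = 0.01809 m.

18.1 mm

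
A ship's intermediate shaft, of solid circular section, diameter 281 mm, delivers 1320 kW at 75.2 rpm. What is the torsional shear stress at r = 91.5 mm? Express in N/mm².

25.1 N/mm²

ω = 2π·75.2/60 = 7.875 rad/s, so T = P/ω = 1320×10³ / 7.875 = 167600 N·m.
J = πd⁴/32 = π(0.281)⁴/32 = 6.121×10^-4 m⁴.
Shear stress varies linearly with radius: τ = T·r/J = 167600 × 0.0915 / 6.121×10^-4 = 2.506×10^7 Pa.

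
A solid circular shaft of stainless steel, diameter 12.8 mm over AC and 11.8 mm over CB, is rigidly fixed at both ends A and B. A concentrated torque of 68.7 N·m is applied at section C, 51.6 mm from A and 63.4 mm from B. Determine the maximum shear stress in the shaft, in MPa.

105 MPa

Compatibility: T_A·a/J_AC = T_B·b/J_CB with T_A + T_B = T₀.
J_AC = 2.64×10^-9 m⁴, J_CB = 1.90×10^-9 m⁴, so T_A = T₀·(J_AC/a)/((J_AC/a)+(J_CB/b)) = 43.27 N·m, T_B = 25.43 N·m.
τ in each portion: τ_AC = 1.05×10^8 Pa, τ_CB = 7.88×10^7 Pa; maximum is in AC.
τ_max = T_AC·r/J = 43.27·0.00640/2.64×10^-9 = 1.051×10^8 Pa.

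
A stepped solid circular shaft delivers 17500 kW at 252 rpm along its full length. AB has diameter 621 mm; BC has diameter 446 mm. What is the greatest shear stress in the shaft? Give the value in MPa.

ω = 2π·252/60 = 26.39 rad/s, so T = P/ω = 17500×10³ / 26.39 = 663100 N·m.
Under the same torque, τ_max = 16T/(πd³) is largest where d is smallest — segment BC (d = 446 mm).
τ_max = 16·663100/(π·(0.446)³) = 3.807×10^7 Pa.

38.1 MPa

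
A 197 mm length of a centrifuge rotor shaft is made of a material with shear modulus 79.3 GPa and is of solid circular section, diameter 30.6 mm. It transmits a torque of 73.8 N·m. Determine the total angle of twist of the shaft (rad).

J = πd⁴/32 = π(0.0306)⁴/32 = 8.608×10^-8 m⁴.
θ = T·L/(G·J) = 73.80 × 0.197 / (79.3×10⁹ × 8.608×10^-8) = 2.130×10^-3 rad.

0.00213 rad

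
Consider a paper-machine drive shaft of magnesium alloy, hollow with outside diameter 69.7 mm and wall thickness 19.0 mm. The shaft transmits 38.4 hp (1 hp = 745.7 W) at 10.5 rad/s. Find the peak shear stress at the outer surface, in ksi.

6.22 ksi

ω = 10.5 rad/s, so T = P/ω = 38.4×745.7 / 10.50 = 2727 N·m.
J = π(d_o⁴ − d_i⁴)/32 = π(0.0697⁴ − 0.0317⁴)/32 = 2.218×10^-6 m⁴.
τ_max = T·r/J = 2727 × 0.0348 / 2.218×10^-6 = 4.285×10^7 Pa.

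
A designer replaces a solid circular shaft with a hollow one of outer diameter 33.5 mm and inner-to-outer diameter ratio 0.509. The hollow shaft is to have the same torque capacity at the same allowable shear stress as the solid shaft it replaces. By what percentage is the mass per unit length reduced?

22.4 %

Equal τ_max and T ⇒ the solid shaft needs d_s³ = d_o³(1−k⁴), so d_s = 33.5·(1−0.509⁴)^(1/3) = 32.73 mm.
Area ratio A_h/A_s = d_o²(1−k²)/d_s² = (1−k²)/(1−k⁴)^(2/3) = 0.7760.
Mass saving = 1 − 0.7760 = 22.4 %.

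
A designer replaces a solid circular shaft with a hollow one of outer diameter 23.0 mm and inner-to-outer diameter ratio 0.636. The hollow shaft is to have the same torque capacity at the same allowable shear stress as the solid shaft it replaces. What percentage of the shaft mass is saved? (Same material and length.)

32.9 %

Equal τ_max and T ⇒ the solid shaft needs d_s³ = d_o³(1−k⁴), so d_s = 23.0·(1−0.636⁴)^(1/3) = 21.67 mm.
Area ratio A_h/A_s = d_o²(1−k²)/d_s² = (1−k²)/(1−k⁴)^(2/3) = 0.6708.
Mass saving = 1 − 0.6708 = 32.9 %.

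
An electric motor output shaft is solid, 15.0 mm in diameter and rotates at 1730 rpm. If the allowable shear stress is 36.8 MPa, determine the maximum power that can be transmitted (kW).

4.42 kW

J = πd⁴/32 = π(0.0150)⁴/32 = 4.970×10^-9 m⁴.
T_max = τ_allow·J/r = 3.68×10^7 × 4.970×10^-9 / 0.00750 = 24.39 N·m.
ω = 2π·1730/60 = 181.2 rad/s, so P_max = T_max·ω = 4418 W.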